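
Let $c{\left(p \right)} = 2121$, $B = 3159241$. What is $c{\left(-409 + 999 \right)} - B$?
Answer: $-3157120$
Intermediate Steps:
$c{\left(-409 + 999 \right)} - B = 2121 - 3159241 = -3157120$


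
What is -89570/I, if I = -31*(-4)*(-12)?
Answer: 44785/744 ≈ 60.195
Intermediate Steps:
I = -1488 (I = 124*(-12) = -1488)
-89570/I = -89570/(-1488) = -89570*(-1/1488) = 44785/744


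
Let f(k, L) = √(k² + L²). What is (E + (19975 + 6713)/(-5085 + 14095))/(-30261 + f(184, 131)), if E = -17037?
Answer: 2322178937001/4125125353520 + 76738341*√51017/4125125353520 ≈ 0.56714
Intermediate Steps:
f(k, L) = √(L² + k²)
(E + (19975 + 6713)/(-5085 + 14095))/(-30261 + f(184, 131)) = (-17037 + (19975 + 6713)/(-5085 + 14095))/(-30261 + √(131² + 184²)) = (-17037 + 26688/9010)/(-30261 + √(17161 + 33856)) = (-17037 + 26688*(1/9010))/(-30261 + √51017) = (-17037 + 13344/4505)/(-30261 + √51017) = -76738341/(4505*(-30261 + √51017))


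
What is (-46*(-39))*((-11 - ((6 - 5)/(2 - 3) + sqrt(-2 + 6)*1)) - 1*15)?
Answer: -48438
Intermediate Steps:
(-46*(-39))*((-11 - ((6 - 5)/(2 - 3) + sqrt(-2 + 6)*1)) - 1*15) = 1794*((-11 - (1/(-1) + sqrt(4)*1)) - 15) = 1794*((-11 - (1*(-1) + 2*1)) - 15) = 1794*((-11 - (-1 + 2)) - 15) = 1794*((-11 - 1*1) - 15) = 1794*((-11 - 1) - 15) = 1794*(-12 - 15) = 1794*(-27) = -48438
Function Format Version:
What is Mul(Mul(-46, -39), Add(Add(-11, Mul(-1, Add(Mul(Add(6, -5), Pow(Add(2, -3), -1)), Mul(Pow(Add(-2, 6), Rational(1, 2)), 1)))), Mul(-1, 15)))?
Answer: -48438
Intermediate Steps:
Mul(Mul(-46, -39), Add(Add(-11, Mul(-1, Add(Mul(Add(6, -5), Pow(Add(2, -3), -1)), Mul(Pow(Add(-2, 6), Rational(1, 2)), 1)))), Mul(-1, 15))) = Mul(1794, Add(Add(-11, Mul(-1, Add(Mul(1, Pow(-1, -1)), Mul(Pow(4, Rational(1, 2)), 1)))), -15)) = Mul(1794, Add(Add(-11, Mul(-1, Add(Mul(1, -1), Mul(2, 1)))), -15)) = Mul(1794, Add(Add(-11, Mul(-1, Add(-1, 2))), -15)) = Mul(1794, Add(Add(-11, Mul(-1, 1)), -15)) = Mul(1794, Add(Add(-11, -1), -15)) = Mul(1794, Add(-12, -15)) = Mul(1794, -27) = -48438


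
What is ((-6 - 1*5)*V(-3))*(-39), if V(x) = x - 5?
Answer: -3432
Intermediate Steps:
V(x) = -5 + x
((-6 - 1*5)*V(-3))*(-39) = ((-6 - 1*5)*(-5 - 3))*(-39) = ((-6 - 5)*(-8))*(-39) = -11*(-8)*(-39) = 88*(-39) = -3432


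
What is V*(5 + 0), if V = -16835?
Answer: -84175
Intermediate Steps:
V*(5 + 0) = -16835*(5 + 0) = -16835*5 = -84175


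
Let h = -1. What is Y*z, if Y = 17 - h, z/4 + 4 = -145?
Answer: -10728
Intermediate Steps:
z = -596 (z = -16 + 4*(-145) = -16 - 580 = -596)
Y = 18 (Y = 17 - 1*(-1) = 17 + 1 = 18)
Y*z = 18*(-596) = -10728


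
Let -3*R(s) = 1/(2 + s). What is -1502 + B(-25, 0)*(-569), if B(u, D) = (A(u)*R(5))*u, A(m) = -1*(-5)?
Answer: -102667/21 ≈ -4888.9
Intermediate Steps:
R(s) = -1/(3*(2 + s))
A(m) = 5
B(u, D) = -5*u/21 (B(u, D) = (5*(-1/(6 + 3*5)))*u = (5*(-1/(6 + 15)))*u = (5*(-1/21))*u = -5*u/21)
-1502 + B(-25, 0)*(-569) = -1502 - 5/21*(-25)*(-569) = -1502 + (125/21)*(-569) = -1502 - 71125/21 = -102667/21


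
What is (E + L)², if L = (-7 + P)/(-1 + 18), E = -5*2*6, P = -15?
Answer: 1085764/289 ≈ 3757.0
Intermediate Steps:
E = -60 (E = -10*6 = -60)
L = -22/17 (L = (-7 - 15)/(-1 + 18) = -22/17 ≈ -1.2941)
(E + L)² = (-60 - 22/17)² = (-1042/17)² = 1085764/289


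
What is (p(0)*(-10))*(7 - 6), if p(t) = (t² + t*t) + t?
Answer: 0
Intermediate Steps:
p(t) = t + 2*t² (p(t) = (t² + t²) + t = 2*t² + t = t + 2*t²)
(p(0)*(-10))*(7 - 6) = ((0*(1 + 2*0))*(-10))*(7 - 6) = ((0*(1 + 0))*(-10))*1 = ((0*1)*(-10))*1 = (0*(-10))*1 = 0*1 = 0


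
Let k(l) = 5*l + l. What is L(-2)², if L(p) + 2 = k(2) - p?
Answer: 144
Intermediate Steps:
k(l) = 6*l
L(p) = 10 - p (L(p) = -2 + (6*2 - p) = -2 + (12 - p) = 10 - p)
L(-2)² = (10 - 1*(-2))² = (10 + 2)² = 12² = 144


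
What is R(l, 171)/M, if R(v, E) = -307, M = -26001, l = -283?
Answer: 307/26001 ≈ 0.011807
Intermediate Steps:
R(l, 171)/M = -307/(-26001) = -307*(-1/26001) = 307/26001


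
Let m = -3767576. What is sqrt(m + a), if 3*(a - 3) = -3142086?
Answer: I*sqrt(4814935) ≈ 2194.3*I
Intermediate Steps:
a = -1047359 (a = 3 + (1/3)*(-3142086) = 3 - 1047362 = -1047359)
sqrt(m + a) = sqrt(-3767576 - 1047359) = sqrt(-4814935) = I*sqrt(4814935)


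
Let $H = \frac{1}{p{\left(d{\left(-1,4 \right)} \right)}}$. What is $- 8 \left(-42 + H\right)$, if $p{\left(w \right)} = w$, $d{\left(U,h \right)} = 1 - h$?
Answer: $\frac{1016}{3} \approx 338.67$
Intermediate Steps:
$H = - \frac{1}{3}$ ($H = \frac{1}{1 - 4} = \frac{1}{-3} = - \frac{1}{3} \approx -0.33333$)
$- 8 \left(-42 + H\right) = - 8 \left(-42 - \frac{1}{3}\right) = \left(-8\right) \left(- \frac{127}{3}\right) = \frac{1016}{3}$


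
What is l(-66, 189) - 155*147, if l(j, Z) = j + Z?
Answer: -22662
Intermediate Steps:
l(j, Z) = Z + j
l(-66, 189) - 155*147 = (189 - 66) - 155*147 = 123 - 22785 = -22662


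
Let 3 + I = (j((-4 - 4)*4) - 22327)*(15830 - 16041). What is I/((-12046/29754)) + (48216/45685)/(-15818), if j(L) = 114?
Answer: -1326008661128305536/114539284805 ≈ -1.1577e+7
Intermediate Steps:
I = 4686940 (I = -3 + (114 - 22327)*(15830 - 16041) = -3 - 22213*(-211) = -3 + 4686943 = 4686940)
I/((-12046/29754)) + (48216/45685)/(-15818) = 4686940/((-12046/29754)) + (48216/45685)/(-15818) = 4686940/((-12046*1/29754)) + (48216*(1/45685))*(-1/15818) = 4686940/(-317/783) + (48216/45685)*(-1/15818) = 4686940*(-783/317) - 24108/361322665 = -3669874020/317 - 24108/361322665 = -1326008661128305536/114539284805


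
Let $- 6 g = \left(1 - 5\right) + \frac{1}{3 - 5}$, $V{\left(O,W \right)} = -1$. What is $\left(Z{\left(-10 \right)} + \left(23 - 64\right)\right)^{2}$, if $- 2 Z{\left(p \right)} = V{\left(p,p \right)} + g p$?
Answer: $\frac{21609}{16} \approx 1350.6$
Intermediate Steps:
$g = \frac{3}{4}$ ($g = - \frac{\left(1 - 5\right) + \frac{1}{3 - 5}}{6} = - \frac{-4 + \frac{1}{-2}}{6} = - \frac{-4 - \frac{1}{2}}{6} = \left(- \frac{1}{6}\right) \left(- \frac{9}{2}\right) = \frac{3}{4} \approx 0.75$)
$Z{\left(p \right)} = \frac{1}{2} - \frac{3 p}{8}$ ($Z{\left(p \right)} = - \frac{-1 + \frac{3 p}{4}}{2} = \frac{1}{2} - \frac{3 p}{8}$)
$\left(Z{\left(-10 \right)} + \left(23 - 64\right)\right)^{2} = \left(\left(\frac{1}{2} - - \frac{15}{4}\right) + \left(23 - 64\right)\right)^{2} = \left(\left(\frac{1}{2} + \frac{15}{4}\right) + \left(23 - 64\right)\right)^{2} = \left(\frac{17}{4} - 41\right)^{2} = \left(- \frac{147}{4}\right)^{2} = \frac{21609}{16}$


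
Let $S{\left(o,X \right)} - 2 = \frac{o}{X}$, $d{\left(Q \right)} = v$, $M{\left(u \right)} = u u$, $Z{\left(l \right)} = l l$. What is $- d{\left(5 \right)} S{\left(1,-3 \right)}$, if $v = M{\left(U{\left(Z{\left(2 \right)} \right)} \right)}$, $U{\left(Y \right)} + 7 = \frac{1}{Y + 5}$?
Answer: $- \frac{19220}{243} \approx -79.095$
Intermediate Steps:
$Z{\left(l \right)} = l^{2}$
$U{\left(Y \right)} = -7 + \frac{1}{5 + Y}$ ($U{\left(Y \right)} = -7 + \frac{1}{Y + 5} = -7 + \frac{1}{5 + Y}$)
$M{\left(u \right)} = u^{2}$
$v = \frac{3844}{81}$ ($v = \left(\frac{-34 - 7 \cdot 2^{2}}{5 + 2^{2}}\right)^{2} = \left(\frac{-34 - 28}{5 + 4}\right)^{2} = \left(\frac{-34 - 28}{9}\right)^{2} = \left(\frac{1}{9} \left(-62\right)\right)^{2} = \left(- \frac{62}{9}\right)^{2} = \frac{3844}{81} \approx 47.457$)
$d{\left(Q \right)} = \frac{3844}{81}$
$S{\left(o,X \right)} = 2 + \frac{o}{X}$
$- d{\left(5 \right)} S{\left(1,-3 \right)} = - \frac{3844 \left(2 + 1 \frac{1}{-3}\right)}{81} = - \frac{3844 \left(2 + 1 \left(- \frac{1}{3}\right)\right)}{81} = - \frac{3844 \left(2 - \frac{1}{3}\right)}{81} = - \frac{3844 \cdot 5}{81 \cdot 3} = \left(-1\right) \frac{19220}{243} = - \frac{19220}{243}$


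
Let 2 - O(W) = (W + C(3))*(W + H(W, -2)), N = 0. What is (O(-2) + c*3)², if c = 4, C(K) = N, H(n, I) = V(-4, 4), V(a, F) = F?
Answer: 324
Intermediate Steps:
H(n, I) = 4
C(K) = 0
O(W) = 2 - W*(4 + W) (O(W) = 2 - (W + 0)*(W + 4) = 2 - W*(4 + W))
(O(-2) + c*3)² = ((2 - 1*(-2)² - 4*(-2)) + 4*3)² = ((2 - 1*4 + 8) + 12)² = ((2 - 4 + 8) + 12)² = (6 + 12)² = 18² = 324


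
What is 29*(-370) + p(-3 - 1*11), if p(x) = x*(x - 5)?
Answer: -10464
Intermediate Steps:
p(x) = x*(-5 + x)
29*(-370) + p(-3 - 1*11) = 29*(-370) + (-3 - 1*11)*(-5 + (-3 - 1*11)) = -10730 + (-3 - 11)*(-5 + (-3 - 11)) = -10730 - 14*(-5 - 14) = -10730 - 14*(-19) = -10730 + 266 = -10464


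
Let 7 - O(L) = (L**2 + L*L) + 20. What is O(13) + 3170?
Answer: 2819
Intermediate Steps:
O(L) = -13 - 2*L**2 (O(L) = 7 - ((L**2 + L*L) + 20) = 7 - ((L**2 + L**2) + 20) = 7 - (2*L**2 + 20) = 7 - (20 + 2*L**2) = 7 + (-20 - 2*L**2) = -13 - 2*L**2)
O(13) + 3170 = (-13 - 2*13**2) + 3170 = (-13 - 2*169) + 3170 = (-13 - 338) + 3170 = -351 + 3170 = 2819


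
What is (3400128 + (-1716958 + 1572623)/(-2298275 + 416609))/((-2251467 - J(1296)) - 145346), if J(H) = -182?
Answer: -6397905397583/4509659067246 ≈ -1.4187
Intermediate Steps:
(3400128 + (-1716958 + 1572623)/(-2298275 + 416609))/((-2251467 - J(1296)) - 145346) = (3400128 + (-1716958 + 1572623)/(-2298275 + 416609))/((-2251467 - 1*(-182)) - 145346) = (3400128 - 144335/(-1881666))/((-2251467 + 182) - 145346) = (3400128 - 144335*(-1/1881666))/(-2251285 - 145346) = (3400128 + 144335/1881666)/(-2396631) = (6397905397583/1881666)*(-1/2396631) = -6397905397583/4509659067246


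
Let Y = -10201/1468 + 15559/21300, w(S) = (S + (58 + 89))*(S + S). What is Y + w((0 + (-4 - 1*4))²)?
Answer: 52768906657/1954275 ≈ 27002.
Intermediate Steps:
w(S) = 2*S*(147 + S) (w(S) = (S + 147)*(2*S) = (147 + S)*(2*S) = 2*S*(147 + S))
Y = -12152543/1954275 (Y = -10201*1/1468 + 15559*(1/21300) = -10201/1468 + 15559/21300 = -12152543/1954275 ≈ -6.2184)
Y + w((0 + (-4 - 1*4))²) = -12152543/1954275 + 2*(0 + (-4 - 1*4))²*(147 + (0 + (-4 - 1*4))²) = -12152543/1954275 + 2*(0 + (-4 - 4))²*(147 + (0 + (-4 - 4))²) = -12152543/1954275 + 2*(0 - 8)²*(147 + (0 - 8)²) = -12152543/1954275 + 2*(-8)²*(147 + (-8)²) = -12152543/1954275 + 2*64*(147 + 64) = -12152543/1954275 + 2*64*211 = -12152543/1954275 + 27008 = 52768906657/1954275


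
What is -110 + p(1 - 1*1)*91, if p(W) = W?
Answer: -110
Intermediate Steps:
-110 + p(1 - 1*1)*91 = -110 + (1 - 1*1)*91 = -110 + (1 - 1)*91 = -110 + 0*91 = -110 + 0 = -110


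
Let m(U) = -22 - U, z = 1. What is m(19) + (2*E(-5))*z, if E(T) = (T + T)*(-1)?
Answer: -21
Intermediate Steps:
E(T) = -2*T (E(T) = (2*T)*(-1) = -2*T)
m(19) + (2*E(-5))*z = (-22 - 1*19) + (2*(-2*(-5)))*1 = (-22 - 19) + (2*10)*1 = -41 + 20*1 = -41 + 20 = -21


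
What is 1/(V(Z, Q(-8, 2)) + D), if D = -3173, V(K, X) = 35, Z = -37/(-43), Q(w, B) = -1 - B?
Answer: -1/3138 ≈ -0.00031867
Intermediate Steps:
Z = 37/43 (Z = -37*(-1/43) = 37/43 ≈ 0.86047)
1/(V(Z, Q(-8, 2)) + D) = 1/(35 - 3173) = 1/(-3138) = -1/3138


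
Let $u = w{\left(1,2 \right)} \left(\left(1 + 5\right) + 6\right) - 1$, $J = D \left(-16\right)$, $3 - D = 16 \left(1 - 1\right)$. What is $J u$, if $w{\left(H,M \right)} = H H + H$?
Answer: $-1104$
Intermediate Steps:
$D = 3$ ($D = 3 - 16 \left(1 - 1\right) = 3 - 16 \cdot 0 = 3 - 0 = 3 + 0 = 3$)
$w{\left(H,M \right)} = H + H^{2}$ ($w{\left(H,M \right)} = H^{2} + H = H + H^{2}$)
$J = -48$ ($J = 3 \left(-16\right) = -48$)
$u = 23$ ($u = 1 \left(1 + 1\right) \left(\left(1 + 5\right) + 6\right) - 1 = 1 \cdot 2 \left(6 + 6\right) - 1 = 2 \cdot 12 - 1 = 24 - 1 = 23$)
$J u = \left(-48\right) 23 = -1104$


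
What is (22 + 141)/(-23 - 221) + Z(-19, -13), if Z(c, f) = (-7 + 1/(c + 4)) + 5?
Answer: -10009/3660 ≈ -2.7347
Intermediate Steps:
Z(c, f) = -2 + 1/(4 + c) (Z(c, f) = (-7 + 1/(4 + c)) + 5 = -2 + 1/(4 + c))
(22 + 141)/(-23 - 221) + Z(-19, -13) = (22 + 141)/(-23 - 221) + (-7 - 2*(-19))/(4 - 19) = 163/(-244) + (-7 + 38)/(-15) = 163*(-1/244) - 1/15*31 = -163/244 - 31/15 = -10009/3660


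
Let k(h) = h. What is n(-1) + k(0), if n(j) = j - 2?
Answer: -3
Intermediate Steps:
n(j) = -2 + j
n(-1) + k(0) = (-2 - 1) + 0 = -3 + 0 = -3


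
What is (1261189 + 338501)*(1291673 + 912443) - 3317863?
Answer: 3525899006177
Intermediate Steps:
(1261189 + 338501)*(1291673 + 912443) - 3317863 = 1599690*2204116 - 3317863 = 3525902324040 - 3317863 = 3525899006177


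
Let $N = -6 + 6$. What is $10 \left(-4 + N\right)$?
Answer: $-40$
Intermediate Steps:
$N = 0$
$10 \left(-4 + N\right) = 10 \left(-4 + 0\right) = 10 \left(-4\right) = -40$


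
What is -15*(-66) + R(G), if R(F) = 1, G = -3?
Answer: 991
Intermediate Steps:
-15*(-66) + R(G) = -15*(-66) + 1 = 990 + 1 = 991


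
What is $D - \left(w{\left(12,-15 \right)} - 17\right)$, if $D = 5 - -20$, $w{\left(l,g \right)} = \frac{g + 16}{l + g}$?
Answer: $\frac{127}{3} \approx 42.333$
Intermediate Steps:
$w{\left(l,g \right)} = \frac{16 + g}{g + l}$
$D = 25$ ($D = 5 + 20 = 25$)
$D - \left(w{\left(12,-15 \right)} - 17\right) = 25 - \left(\frac{16 - 15}{-15 + 12} - 17\right) = 25 - \left(\frac{1}{-3} \cdot 1 - 17\right) = 25 - \left(\left(- \frac{1}{3}\right) 1 - 17\right) = 25 - \left(- \frac{1}{3} - 17\right) = 25 - - \frac{52}{3} = 25 + \frac{52}{3} = \frac{127}{3}$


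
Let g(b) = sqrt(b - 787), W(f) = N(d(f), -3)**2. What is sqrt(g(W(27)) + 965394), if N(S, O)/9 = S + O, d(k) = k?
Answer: sqrt(965394 + sqrt(45869)) ≈ 982.65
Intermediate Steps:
N(S, O) = 9*O + 9*S (N(S, O) = 9*(S + O) = 9*(O + S) = 9*O + 9*S)
W(f) = (-27 + 9*f)**2 (W(f) = (9*(-3) + 9*f)**2 = (-27 + 9*f)**2)
g(b) = sqrt(-787 + b)
sqrt(g(W(27)) + 965394) = sqrt(sqrt(-787 + 81*(-3 + 27)**2) + 965394) = sqrt(sqrt(-787 + 81*24**2) + 965394) = sqrt(sqrt(-787 + 81*576) + 965394) = sqrt(sqrt(-787 + 46656) + 965394) = sqrt(sqrt(45869) + 965394) = sqrt(965394 + sqrt(45869))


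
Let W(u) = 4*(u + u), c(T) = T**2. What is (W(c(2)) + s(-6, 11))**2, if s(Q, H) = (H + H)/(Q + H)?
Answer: 33124/25 ≈ 1325.0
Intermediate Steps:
W(u) = 8*u (W(u) = 4*(2*u) = 8*u)
s(Q, H) = 2*H/(H + Q) (s(Q, H) = (2*H)/(H + Q) = 2*H/(H + Q))
(W(c(2)) + s(-6, 11))**2 = (8*2**2 + 2*11/(11 - 6))**2 = (8*4 + 2*11/5)**2 = (32 + 2*11*(1/5))**2 = (32 + 22/5)**2 = (182/5)**2 = 33124/25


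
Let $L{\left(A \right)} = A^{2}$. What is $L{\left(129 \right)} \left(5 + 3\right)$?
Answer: $133128$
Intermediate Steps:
$L{\left(129 \right)} \left(5 + 3\right) = 129^{2} \left(5 + 3\right) = 16641 \cdot 8 = 133128$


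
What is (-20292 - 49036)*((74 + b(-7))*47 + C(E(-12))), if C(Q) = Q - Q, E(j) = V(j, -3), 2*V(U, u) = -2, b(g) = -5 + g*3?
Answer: -156403968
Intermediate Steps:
b(g) = -5 + 3*g
V(U, u) = -1 (V(U, u) = (½)*(-2) = -1)
E(j) = -1
C(Q) = 0
(-20292 - 49036)*((74 + b(-7))*47 + C(E(-12))) = (-20292 - 49036)*((74 + (-5 + 3*(-7)))*47 + 0) = -69328*((74 + (-5 - 21))*47 + 0) = -69328*((74 - 26)*47 + 0) = -69328*(48*47 + 0) = -69328*(2256 + 0) = -69328*2256 = -156403968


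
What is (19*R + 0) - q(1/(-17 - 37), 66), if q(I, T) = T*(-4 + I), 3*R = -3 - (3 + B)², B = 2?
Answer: 791/9 ≈ 87.889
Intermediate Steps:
R = -28/3 (R = (-3 - (3 + 2)²)/3 = (-3 - 1*5²)/3 = (-3 - 1*25)/3 = (-3 - 25)/3 = (⅓)*(-28) = -28/3 ≈ -9.3333)
(19*R + 0) - q(1/(-17 - 37), 66) = (19*(-28/3) + 0) - 66*(-4 + 1/(-17 - 37)) = (-532/3 + 0) - 66*(-4 + 1/(-54)) = -532/3 - 66*(-4 - 1/54) = -532/3 - 66*(-217)/54 = -532/3 - 1*(-2387/9) = -532/3 + 2387/9 = 791/9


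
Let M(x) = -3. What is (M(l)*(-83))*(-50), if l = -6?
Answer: -12450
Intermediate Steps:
(M(l)*(-83))*(-50) = -3*(-83)*(-50) = 249*(-50) = -12450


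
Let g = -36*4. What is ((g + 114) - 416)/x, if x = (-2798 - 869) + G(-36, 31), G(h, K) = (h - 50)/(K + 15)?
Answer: 5129/42192 ≈ 0.12156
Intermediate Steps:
G(h, K) = (-50 + h)/(15 + K)
g = -144
x = -84384/23 (x = (-2798 - 869) + (-50 - 36)/(15 + 31) = -3667 - 86/46 = -3667 + (1/46)*(-86) = -3667 - 43/23 = -84384/23 ≈ -3668.9)
((g + 114) - 416)/x = ((-144 + 114) - 416)/(-84384/23) = (-30 - 416)*(-23/84384) = -446*(-23/84384) = 5129/42192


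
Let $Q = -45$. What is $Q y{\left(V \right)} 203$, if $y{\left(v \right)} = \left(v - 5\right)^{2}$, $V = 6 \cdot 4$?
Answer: $-3297735$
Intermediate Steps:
$V = 24$
$y{\left(v \right)} = \left(-5 + v\right)^{2}$
$Q y{\left(V \right)} 203 = - 45 \left(-5 + 24\right)^{2} \cdot 203 = - 45 \cdot 19^{2} \cdot 203 = \left(-45\right) 361 \cdot 203 = \left(-16245\right) 203 = -3297735$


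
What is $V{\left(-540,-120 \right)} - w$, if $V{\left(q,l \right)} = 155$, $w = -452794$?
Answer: $452949$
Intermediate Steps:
$V{\left(-540,-120 \right)} - w = 155 - -452794 = 155 + 452794 = 452949$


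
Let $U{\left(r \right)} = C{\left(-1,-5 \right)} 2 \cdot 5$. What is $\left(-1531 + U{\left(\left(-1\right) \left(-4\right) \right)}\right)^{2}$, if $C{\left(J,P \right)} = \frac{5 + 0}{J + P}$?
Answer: $\frac{21325924}{9} \approx 2.3695 \cdot 10^{6}$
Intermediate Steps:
$C{\left(J,P \right)} = \frac{5}{J + P}$
$U{\left(r \right)} = - \frac{25}{3}$ ($U{\left(r \right)} = \frac{5}{-1 - 5} \cdot 2 \cdot 5 = \frac{5}{-6} \cdot 2 \cdot 5 = 5 \left(- \frac{1}{6}\right) 2 \cdot 5 = \left(- \frac{5}{6}\right) 2 \cdot 5 = \left(- \frac{5}{3}\right) 5 = - \frac{25}{3}$)
$\left(-1531 + U{\left(\left(-1\right) \left(-4\right) \right)}\right)^{2} = \left(-1531 - \frac{25}{3}\right)^{2} = \left(- \frac{4618}{3}\right)^{2} = \frac{21325924}{9}$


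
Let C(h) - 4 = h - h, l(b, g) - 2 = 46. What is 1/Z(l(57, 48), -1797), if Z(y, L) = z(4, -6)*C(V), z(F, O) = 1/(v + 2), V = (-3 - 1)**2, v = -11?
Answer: -9/4 ≈ -2.2500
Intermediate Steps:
V = 16 (V = (-4)**2 = 16)
l(b, g) = 48 (l(b, g) = 2 + 46 = 48)
z(F, O) = -1/9 (z(F, O) = 1/(-11 + 2) = 1/(-9) = -1/9)
C(h) = 4 (C(h) = 4 + (h - h) = 4 + 0 = 4)
Z(y, L) = -4/9 (Z(y, L) = -1/9*4 = -4/9)
1/Z(l(57, 48), -1797) = 1/(-4/9) = -9/4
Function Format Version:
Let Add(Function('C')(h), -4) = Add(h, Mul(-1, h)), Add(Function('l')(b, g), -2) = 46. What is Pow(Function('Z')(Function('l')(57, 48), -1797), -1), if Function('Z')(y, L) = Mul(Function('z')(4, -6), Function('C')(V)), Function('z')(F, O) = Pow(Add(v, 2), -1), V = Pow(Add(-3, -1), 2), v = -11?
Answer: Rational(-9, 4) ≈ -2.2500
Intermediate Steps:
V = 16 (V = Pow(-4, 2) = 16)
Function('l')(b, g) = 48 (Function('l')(b, g) = Add(2, 46) = 48)
Function('z')(F, O) = Rational(-1, 9) (Function('z')(F, O) = Pow(Add(-11, 2), -1) = Pow(-9, -1) = Rational(-1, 9))
Function('C')(h) = 4 (Function('C')(h) = Add(4, Add(h, Mul(-1, h))) = Add(4, 0) = 4)
Function('Z')(y, L) = Rational(-4, 9) (Function('Z')(y, L) = Mul(Rational(-1, 9), 4) = Rational(-4, 9))
Pow(Function('Z')(Function('l')(57, 48), -1797), -1) = Pow(Rational(-4, 9), -1) = Rational(-9, 4)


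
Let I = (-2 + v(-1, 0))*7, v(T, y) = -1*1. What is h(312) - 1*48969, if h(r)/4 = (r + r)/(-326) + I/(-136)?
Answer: -271425207/5542 ≈ -48976.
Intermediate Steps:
v(T, y) = -1
I = -21 (I = (-2 - 1)*7 = -3*7 = -21)
h(r) = 21/34 - 4*r/163 (h(r) = 4*((r + r)/(-326) - 21/(-136)) = 4*((2*r)*(-1/326) - 21*(-1/136)) = 4*(-r/163 + 21/136) = 4*(21/136 - r/163) = 21/34 - 4*r/163)
h(312) - 1*48969 = (21/34 - 4/163*312) - 1*48969 = (21/34 - 1248/163) - 48969 = -39009/5542 - 48969 = -271425207/5542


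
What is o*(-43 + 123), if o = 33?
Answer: 2640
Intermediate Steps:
o*(-43 + 123) = 33*(-43 + 123) = 33*80 = 2640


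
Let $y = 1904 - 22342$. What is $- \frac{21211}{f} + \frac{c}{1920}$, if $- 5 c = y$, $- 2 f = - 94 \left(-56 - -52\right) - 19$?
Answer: $\frac{69091261}{571200} \approx 120.96$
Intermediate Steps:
$f = - \frac{357}{2}$ ($f = - \frac{- 94 \left(-56 - -52\right) - 19}{2} = - \frac{- 94 \left(-56 + 52\right) - 19}{2} = - \frac{\left(-94\right) \left(-4\right) - 19}{2} = - \frac{376 - 19}{2} = \left(- \frac{1}{2}\right) 357 = - \frac{357}{2} \approx -178.5$)
$y = -20438$ ($y = 1904 - 22342 = -20438$)
$c = \frac{20438}{5}$ ($c = \left(- \frac{1}{5}\right) \left(-20438\right) = \frac{20438}{5} \approx 4087.6$)
$- \frac{21211}{f} + \frac{c}{1920} = - \frac{21211}{- \frac{357}{2}} + \frac{20438}{5 \cdot 1920} = \left(-21211\right) \left(- \frac{2}{357}\right) + \frac{20438}{5} \cdot \frac{1}{1920} = \frac{42422}{357} + \frac{10219}{4800} = \frac{69091261}{571200}$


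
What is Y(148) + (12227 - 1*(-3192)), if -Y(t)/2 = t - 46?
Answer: 15215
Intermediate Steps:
Y(t) = 92 - 2*t (Y(t) = -2*(t - 46) = -2*(-46 + t) = 92 - 2*t)
Y(148) + (12227 - 1*(-3192)) = (92 - 2*148) + (12227 - 1*(-3192)) = (92 - 296) + (12227 + 3192) = -204 + 15419 = 15215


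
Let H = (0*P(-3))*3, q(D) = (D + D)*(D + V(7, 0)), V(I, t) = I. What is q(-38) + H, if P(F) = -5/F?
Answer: 2356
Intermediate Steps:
q(D) = 2*D*(7 + D) (q(D) = (D + D)*(D + 7) = (2*D)*(7 + D) = 2*D*(7 + D))
H = 0 (H = (0*(-5/(-3)))*3 = (0*(-5*(-1/3)))*3 = (0*(5/3))*3 = 0*3 = 0)
q(-38) + H = 2*(-38)*(7 - 38) + 0 = 2*(-38)*(-31) + 0 = 2356 + 0 = 2356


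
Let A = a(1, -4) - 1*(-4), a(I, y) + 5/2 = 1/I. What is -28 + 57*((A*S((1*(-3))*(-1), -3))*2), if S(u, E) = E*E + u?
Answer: 3392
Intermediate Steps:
a(I, y) = -5/2 + 1/I
S(u, E) = u + E² (S(u, E) = E² + u = u + E²)
A = 5/2 (A = (-5/2 + 1/1) - 1*(-4) = (-5/2 + 1) + 4 = -3/2 + 4 = 5/2 ≈ 2.5000)
-28 + 57*((A*S((1*(-3))*(-1), -3))*2) = -28 + 57*((5*((1*(-3))*(-1) + (-3)²)/2)*2) = -28 + 57*((5*(-3*(-1) + 9)/2)*2) = -28 + 57*((5*(3 + 9)/2)*2) = -28 + 57*(((5/2)*12)*2) = -28 + 57*(30*2) = -28 + 57*60 = -28 + 3420 = 3392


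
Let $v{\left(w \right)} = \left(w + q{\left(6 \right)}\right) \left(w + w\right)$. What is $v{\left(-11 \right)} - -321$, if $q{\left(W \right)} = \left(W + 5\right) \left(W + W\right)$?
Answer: $-2341$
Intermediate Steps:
$q{\left(W \right)} = 2 W \left(5 + W\right)$ ($q{\left(W \right)} = \left(5 + W\right) 2 W = 2 W \left(5 + W\right)$)
$v{\left(w \right)} = 2 w \left(132 + w\right)$ ($v{\left(w \right)} = \left(w + 2 \cdot 6 \left(5 + 6\right)\right) \left(w + w\right) = \left(w + 2 \cdot 6 \cdot 11\right) 2 w = \left(w + 132\right) 2 w = \left(132 + w\right) 2 w = 2 w \left(132 + w\right)$)
$v{\left(-11 \right)} - -321 = 2 \left(-11\right) \left(132 - 11\right) - -321 = 2 \left(-11\right) 121 + 321 = -2662 + 321 = -2341$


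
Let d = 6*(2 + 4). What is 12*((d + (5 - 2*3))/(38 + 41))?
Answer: 420/79 ≈ 5.3165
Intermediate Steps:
d = 36 (d = 6*6 = 36)
12*((d + (5 - 2*3))/(38 + 41)) = 12*((36 + (5 - 2*3))/(38 + 41)) = 12*((36 + (5 - 6))/79) = 12*((36 - 1)*(1/79)) = 12*(35*(1/79)) = 12*(35/79) = 420/79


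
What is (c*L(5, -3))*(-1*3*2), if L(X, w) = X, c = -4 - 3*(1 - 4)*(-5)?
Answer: 1470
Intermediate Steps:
c = -49 (c = -4 - (-9)*(-5) = -4 - 3*15 = -4 - 45 = -49)
(c*L(5, -3))*(-1*3*2) = (-49*5)*(-1*3*2) = -(-735)*2 = -245*(-6) = 1470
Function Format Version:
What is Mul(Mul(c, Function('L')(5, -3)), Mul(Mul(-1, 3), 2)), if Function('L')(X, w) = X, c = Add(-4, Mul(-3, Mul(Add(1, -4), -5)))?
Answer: 1470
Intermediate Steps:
c = -49 (c = Add(-4, Mul(-3, Mul(-3, -5))) = Add(-4, Mul(-3, 15)) = Add(-4, -45) = -49)
Mul(Mul(c, Function('L')(5, -3)), Mul(Mul(-1, 3), 2)) = Mul(Mul(-49, 5), Mul(Mul(-1, 3), 2)) = Mul(-245, Mul(-3, 2)) = Mul(-245, -6) = 1470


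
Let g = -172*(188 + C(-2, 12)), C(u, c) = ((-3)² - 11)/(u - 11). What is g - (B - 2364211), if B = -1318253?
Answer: 47451320/13 ≈ 3.6501e+6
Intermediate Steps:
C(u, c) = -2/(-11 + u) (C(u, c) = (9 - 11)/(-11 + u) = -2/(-11 + u))
g = -420712/13 (g = -172*(188 - 2/(-11 - 2)) = -172*(188 - 2/(-13)) = -172*(188 - 2*(-1/13)) = -172*(188 + 2/13) = -172*2446/13 = -420712/13 ≈ -32362.)
g - (B - 2364211) = -420712/13 - (-1318253 - 2364211) = -420712/13 - 1*(-3682464) = -420712/13 + 3682464 = 47451320/13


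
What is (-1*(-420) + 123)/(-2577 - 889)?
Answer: -543/3466 ≈ -0.15666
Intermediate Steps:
(-1*(-420) + 123)/(-2577 - 889) = (420 + 123)/(-3466) = 543*(-1/3466) = -543/3466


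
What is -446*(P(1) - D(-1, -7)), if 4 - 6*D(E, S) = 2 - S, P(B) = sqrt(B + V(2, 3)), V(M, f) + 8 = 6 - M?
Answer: -1115/3 - 446*I*sqrt(3) ≈ -371.67 - 772.5*I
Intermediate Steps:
V(M, f) = -2 - M (V(M, f) = -8 + (6 - M) = -2 - M)
P(B) = sqrt(-4 + B) (P(B) = sqrt(B + (-2 - 1*2)) = sqrt(B + (-2 - 2)) = sqrt(B - 4) = sqrt(-4 + B))
D(E, S) = 1/3 + S/6 (D(E, S) = 2/3 - (2 - S)/6 = 2/3 + (-1/3 + S/6) = 1/3 + S/6)
-446*(P(1) - D(-1, -7)) = -446*(sqrt(-4 + 1) - (1/3 + (1/6)*(-7))) = -446*(sqrt(-3) - (1/3 - 7/6)) = -446*(I*sqrt(3) - 1*(-5/6)) = -446*(I*sqrt(3) + 5/6) = -446*(5/6 + I*sqrt(3)) = -1115/3 - 446*I*sqrt(3)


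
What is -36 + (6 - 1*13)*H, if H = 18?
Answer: -162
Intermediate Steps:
-36 + (6 - 1*13)*H = -36 + (6 - 1*13)*18 = -36 + (6 - 13)*18 = -36 - 7*18 = -36 - 126 = -162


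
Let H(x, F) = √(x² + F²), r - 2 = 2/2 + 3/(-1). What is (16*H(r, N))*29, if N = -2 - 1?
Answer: 1392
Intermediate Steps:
N = -3
r = 0 (r = 2 + (2/2 + 3/(-1)) = 2 + (2*(½) + 3*(-1)) = 2 + (1 - 3) = 2 - 2 = 0)
H(x, F) = √(F² + x²)
(16*H(r, N))*29 = (16*√((-3)² + 0²))*29 = (16*√(9 + 0))*29 = (16*√9)*29 = (16*3)*29 = 48*29 = 1392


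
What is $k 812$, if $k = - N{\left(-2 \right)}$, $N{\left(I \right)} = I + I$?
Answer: $3248$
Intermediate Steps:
$N{\left(I \right)} = 2 I$
$k = 4$ ($k = - 2 \left(-2\right) = \left(-1\right) \left(-4\right) = 4$)
$k 812 = 4 \cdot 812 = 3248$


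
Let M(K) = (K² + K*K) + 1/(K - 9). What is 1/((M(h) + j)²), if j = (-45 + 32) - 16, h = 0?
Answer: 81/68644 ≈ 0.0011800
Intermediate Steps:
M(K) = 1/(-9 + K) + 2*K² (M(K) = (K² + K²) + 1/(-9 + K) = 2*K² + 1/(-9 + K) = 1/(-9 + K) + 2*K²)
j = -29 (j = -13 - 16 = -29)
1/((M(h) + j)²) = 1/(((1 - 18*0² + 2*0³)/(-9 + 0) - 29)²) = 1/(((1 - 18*0 + 2*0)/(-9) - 29)²) = 1/((-(1 + 0 + 0)/9 - 29)²) = 1/((-⅑*1 - 29)²) = 1/((-⅑ - 29)²) = 1/((-262/9)²) = 1/(68644/81) = 81/68644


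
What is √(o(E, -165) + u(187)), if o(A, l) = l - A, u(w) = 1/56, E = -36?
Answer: I*√101122/28 ≈ 11.357*I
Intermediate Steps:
u(w) = 1/56
√(o(E, -165) + u(187)) = √((-165 - 1*(-36)) + 1/56) = √((-165 + 36) + 1/56) = √(-129 + 1/56) = √(-7223/56) = I*√101122/28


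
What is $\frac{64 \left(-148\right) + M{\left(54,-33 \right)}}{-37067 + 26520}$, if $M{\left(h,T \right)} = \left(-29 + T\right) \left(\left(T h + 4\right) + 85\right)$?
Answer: $- \frac{95494}{10547} \approx -9.0541$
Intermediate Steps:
$M{\left(h,T \right)} = \left(-29 + T\right) \left(89 + T h\right)$ ($M{\left(h,T \right)} = \left(-29 + T\right) \left(\left(4 + T h\right) + 85\right) = \left(-29 + T\right) \left(89 + T h\right)$)
$\frac{64 \left(-148\right) + M{\left(54,-33 \right)}}{-37067 + 26520} = \frac{64 \left(-148\right) + \left(-2581 + 89 \left(-33\right) + 54 \left(-33\right)^{2} - \left(-957\right) 54\right)}{-37067 + 26520} = \frac{-9472 + \left(-2581 - 2937 + 54 \cdot 1089 + 51678\right)}{-10547} = \left(-9472 + \left(-2581 - 2937 + 58806 + 51678\right)\right) \left(- \frac{1}{10547}\right) = \left(-9472 + 104966\right) \left(- \frac{1}{10547}\right) = 95494 \left(- \frac{1}{10547}\right) = - \frac{95494}{10547}$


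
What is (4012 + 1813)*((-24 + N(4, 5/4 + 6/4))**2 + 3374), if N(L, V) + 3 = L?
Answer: 22734975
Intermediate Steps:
N(L, V) = -3 + L
(4012 + 1813)*((-24 + N(4, 5/4 + 6/4))**2 + 3374) = (4012 + 1813)*((-24 + (-3 + 4))**2 + 3374) = 5825*((-24 + 1)**2 + 3374) = 5825*((-23)**2 + 3374) = 5825*(529 + 3374) = 5825*3903 = 22734975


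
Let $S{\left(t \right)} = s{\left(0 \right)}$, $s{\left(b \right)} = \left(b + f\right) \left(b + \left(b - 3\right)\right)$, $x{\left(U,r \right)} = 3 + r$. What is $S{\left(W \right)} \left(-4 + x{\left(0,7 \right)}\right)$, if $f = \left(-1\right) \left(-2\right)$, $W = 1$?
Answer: $-36$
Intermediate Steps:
$f = 2$
$s{\left(b \right)} = \left(-3 + 2 b\right) \left(2 + b\right)$ ($s{\left(b \right)} = \left(b + 2\right) \left(b + \left(b - 3\right)\right) = \left(2 + b\right) \left(b + \left(-3 + b\right)\right) = \left(2 + b\right) \left(-3 + 2 b\right) = \left(-3 + 2 b\right) \left(2 + b\right)$)
$S{\left(t \right)} = -6$ ($S{\left(t \right)} = -6 + 0 + 2 \cdot 0^{2} = -6 + 0 + 2 \cdot 0 = -6 + 0 + 0 = -6$)
$S{\left(W \right)} \left(-4 + x{\left(0,7 \right)}\right) = - 6 \left(-4 + \left(3 + 7\right)\right) = - 6 \left(-4 + 10\right) = \left(-6\right) 6 = -36$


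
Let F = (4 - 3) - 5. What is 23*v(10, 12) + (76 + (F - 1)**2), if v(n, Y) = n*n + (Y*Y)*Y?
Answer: 42145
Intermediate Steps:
F = -4 (F = 1 - 5 = -4)
v(n, Y) = Y**3 + n**2 (v(n, Y) = n**2 + Y**2*Y = n**2 + Y**3 = Y**3 + n**2)
23*v(10, 12) + (76 + (F - 1)**2) = 23*(12**3 + 10**2) + (76 + (-4 - 1)**2) = 23*(1728 + 100) + (76 + (-5)**2) = 23*1828 + (76 + 25) = 42044 + 101 = 42145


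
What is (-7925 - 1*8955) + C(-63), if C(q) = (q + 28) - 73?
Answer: -16988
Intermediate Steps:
C(q) = -45 + q (C(q) = (28 + q) - 73 = -45 + q)
(-7925 - 1*8955) + C(-63) = (-7925 - 1*8955) + (-45 - 63) = (-7925 - 8955) - 108 = -16880 - 108 = -16988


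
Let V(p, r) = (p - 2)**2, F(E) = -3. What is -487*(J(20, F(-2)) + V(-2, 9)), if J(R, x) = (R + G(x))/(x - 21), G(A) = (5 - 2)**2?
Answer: -172885/24 ≈ -7203.5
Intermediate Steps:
G(A) = 9 (G(A) = 3**2 = 9)
V(p, r) = (-2 + p)**2
J(R, x) = (9 + R)/(-21 + x) (J(R, x) = (R + 9)/(x - 21) = (9 + R)/(-21 + x))
-487*(J(20, F(-2)) + V(-2, 9)) = -487*((9 + 20)/(-21 - 3) + (-2 - 2)**2) = -487*(29/(-24) + (-4)**2) = -487*(-1/24*29 + 16) = -487*(-29/24 + 16) = -487*355/24 = -172885/24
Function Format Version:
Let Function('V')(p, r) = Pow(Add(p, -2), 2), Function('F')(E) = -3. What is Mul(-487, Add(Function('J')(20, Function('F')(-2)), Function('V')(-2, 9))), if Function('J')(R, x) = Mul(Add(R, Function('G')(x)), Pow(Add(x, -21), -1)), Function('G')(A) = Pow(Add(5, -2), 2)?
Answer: Rational(-172885, 24) ≈ -7203.5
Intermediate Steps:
Function('G')(A) = 9 (Function('G')(A) = Pow(3, 2) = 9)
Function('V')(p, r) = Pow(Add(-2, p), 2)
Function('J')(R, x) = Mul(Pow(Add(-21, x), -1), Add(9, R)) (Function('J')(R, x) = Mul(Add(R, 9), Pow(Add(x, -21), -1)) = Mul(Add(9, R), Pow(Add(-21, x), -1)) = Mul(Pow(Add(-21, x), -1), Add(9, R)))
Mul(-487, Add(Function('J')(20, Function('F')(-2)), Function('V')(-2, 9))) = Mul(-487, Add(Mul(Pow(Add(-21, -3), -1), Add(9, 20)), Pow(Add(-2, -2), 2))) = Mul(-487, Add(Mul(Pow(-24, -1), 29), Pow(-4, 2))) = Mul(-487, Add(Mul(Rational(-1, 24), 29), 16)) = Mul(-487, Add(Rational(-29, 24), 16)) = Mul(-487, Rational(355, 24)) = Rational(-172885, 24)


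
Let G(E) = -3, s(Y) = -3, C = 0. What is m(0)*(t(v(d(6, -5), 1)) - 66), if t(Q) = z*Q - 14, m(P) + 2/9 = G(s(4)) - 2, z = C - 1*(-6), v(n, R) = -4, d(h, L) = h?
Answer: 4888/9 ≈ 543.11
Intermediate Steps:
z = 6 (z = 0 - 1*(-6) = 0 + 6 = 6)
m(P) = -47/9 (m(P) = -2/9 + (-3 - 2) = -2/9 - 5 = -47/9)
t(Q) = -14 + 6*Q (t(Q) = 6*Q - 14 = -14 + 6*Q)
m(0)*(t(v(d(6, -5), 1)) - 66) = -47*((-14 + 6*(-4)) - 66)/9 = -47*((-14 - 24) - 66)/9 = -47*(-38 - 66)/9 = -47/9*(-104) = 4888/9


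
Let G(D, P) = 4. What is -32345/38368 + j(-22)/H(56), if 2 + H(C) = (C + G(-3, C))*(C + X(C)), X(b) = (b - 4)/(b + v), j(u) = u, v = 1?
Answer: -1056676157/1243928928 ≈ -0.84947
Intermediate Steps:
X(b) = (-4 + b)/(1 + b) (X(b) = (b - 4)/(b + 1) = (-4 + b)/(1 + b))
H(C) = -2 + (4 + C)*(C + (-4 + C)/(1 + C)) (H(C) = -2 + (C + 4)*(C + (-4 + C)/(1 + C)) = -2 + (4 + C)*(C + (-4 + C)/(1 + C)))
-32345/38368 + j(-22)/H(56) = -32345/38368 - 22*(1 + 56)/(-18 + 56³ + 2*56 + 6*56²) = -32345*1/38368 - 22*57/(-18 + 175616 + 112 + 6*3136) = -32345/38368 - 22*57/(-18 + 175616 + 112 + 18816) = -32345/38368 - 22/((1/57)*194526) = -32345/38368 - 22/64842/19 = -32345/38368 - 22*19/64842 = -32345/38368 - 209/32421 = -1056676157/1243928928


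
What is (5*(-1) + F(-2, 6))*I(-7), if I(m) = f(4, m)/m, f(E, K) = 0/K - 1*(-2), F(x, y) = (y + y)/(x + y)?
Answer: 4/7 ≈ 0.57143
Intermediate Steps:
F(x, y) = 2*y/(x + y) (F(x, y) = (2*y)/(x + y) = 2*y/(x + y))
f(E, K) = 2 (f(E, K) = 0 + 2 = 2)
I(m) = 2/m
(5*(-1) + F(-2, 6))*I(-7) = (5*(-1) + 2*6/(-2 + 6))*(2/(-7)) = (-5 + 2*6/4)*(2*(-⅐)) = (-5 + 2*6*(¼))*(-2/7) = (-5 + 3)*(-2/7) = -2*(-2/7) = 4/7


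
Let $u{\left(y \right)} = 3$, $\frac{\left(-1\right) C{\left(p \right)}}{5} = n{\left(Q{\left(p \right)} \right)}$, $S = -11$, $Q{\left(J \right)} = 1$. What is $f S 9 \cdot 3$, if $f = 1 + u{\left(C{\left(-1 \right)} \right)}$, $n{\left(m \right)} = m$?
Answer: $-1188$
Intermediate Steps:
$C{\left(p \right)} = -5$ ($C{\left(p \right)} = \left(-5\right) 1 = -5$)
$f = 4$ ($f = 1 + 3 = 4$)
$f S 9 \cdot 3 = 4 \left(-11\right) 9 \cdot 3 = \left(-44\right) 9 \cdot 3 = \left(-396\right) 3 = -1188$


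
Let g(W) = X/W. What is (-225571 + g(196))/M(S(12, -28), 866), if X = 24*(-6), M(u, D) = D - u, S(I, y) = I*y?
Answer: -11053015/58898 ≈ -187.66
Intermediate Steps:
X = -144
g(W) = -144/W
(-225571 + g(196))/M(S(12, -28), 866) = (-225571 - 144/196)/(866 - 12*(-28)) = (-225571 - 144*1/196)/(866 - 1*(-336)) = (-225571 - 36/49)/(866 + 336) = -11053015/49/1202 = -11053015/49*1/1202 = -11053015/58898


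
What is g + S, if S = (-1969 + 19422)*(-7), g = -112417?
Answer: -234588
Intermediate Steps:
S = -122171 (S = 17453*(-7) = -122171)
g + S = -112417 - 122171 = -234588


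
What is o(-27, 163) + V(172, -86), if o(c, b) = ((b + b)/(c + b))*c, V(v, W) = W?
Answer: -10249/68 ≈ -150.72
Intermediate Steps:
o(c, b) = 2*b*c/(b + c) (o(c, b) = ((2*b)/(b + c))*c = (2*b/(b + c))*c = 2*b*c/(b + c))
o(-27, 163) + V(172, -86) = 2*163*(-27)/(163 - 27) - 86 = 2*163*(-27)/136 - 86 = 2*163*(-27)*(1/136) - 86 = -4401/68 - 86 = -10249/68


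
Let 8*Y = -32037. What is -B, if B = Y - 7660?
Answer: 93317/8 ≈ 11665.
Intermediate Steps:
Y = -32037/8 (Y = (1/8)*(-32037) = -32037/8 ≈ -4004.6)
B = -93317/8 (B = -32037/8 - 7660 = -93317/8 ≈ -11665.)
-B = -1*(-93317/8) = 93317/8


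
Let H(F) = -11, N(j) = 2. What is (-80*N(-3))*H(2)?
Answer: 1760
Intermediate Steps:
(-80*N(-3))*H(2) = -80*2*(-11) = -160*(-11) = 1760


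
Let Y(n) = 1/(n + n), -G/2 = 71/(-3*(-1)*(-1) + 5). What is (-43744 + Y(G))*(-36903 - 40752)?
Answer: 482365603095/142 ≈ 3.3969e+9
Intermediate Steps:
G = -71 (G = -142/(-3*(-1)*(-1) + 5) = -142/(3*(-1) + 5) = -142/(-3 + 5) = -142/2 = -2*71/2 = -71)
Y(n) = 1/(2*n)
(-43744 + Y(G))*(-36903 - 40752) = (-43744 + (½)/(-71))*(-36903 - 40752) = (-43744 + (½)*(-1/71))*(-77655) = (-43744 - 1/142)*(-77655) = -6211649/142*(-77655) = 482365603095/142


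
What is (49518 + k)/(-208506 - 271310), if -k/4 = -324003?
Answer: -672765/239908 ≈ -2.8043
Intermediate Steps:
k = 1296012 (k = -4*(-324003) = 1296012)
(49518 + k)/(-208506 - 271310) = (49518 + 1296012)/(-208506 - 271310) = 1345530/(-479816) = 1345530*(-1/479816) = -672765/239908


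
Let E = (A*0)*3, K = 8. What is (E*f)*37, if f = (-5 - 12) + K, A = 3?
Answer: 0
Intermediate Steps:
f = -9 (f = (-5 - 12) + 8 = -17 + 8 = -9)
E = 0 (E = (3*0)*3 = 0*3 = 0)
(E*f)*37 = (0*(-9))*37 = 0*37 = 0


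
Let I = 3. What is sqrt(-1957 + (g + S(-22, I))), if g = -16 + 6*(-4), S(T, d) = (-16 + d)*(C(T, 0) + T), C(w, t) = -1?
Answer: I*sqrt(1698) ≈ 41.207*I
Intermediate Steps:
S(T, d) = (-1 + T)*(-16 + d) (S(T, d) = (-16 + d)*(-1 + T) = (-1 + T)*(-16 + d))
g = -40 (g = -16 - 24 = -40)
sqrt(-1957 + (g + S(-22, I))) = sqrt(-1957 + (-40 + (16 - 1*3 - 16*(-22) - 22*3))) = sqrt(-1957 + (-40 + (16 - 3 + 352 - 66))) = sqrt(-1957 + (-40 + 299)) = sqrt(-1957 + 259) = sqrt(-1698) = I*sqrt(1698)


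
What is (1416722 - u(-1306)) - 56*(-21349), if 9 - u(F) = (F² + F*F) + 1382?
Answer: 6024911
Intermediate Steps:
u(F) = -1373 - 2*F² (u(F) = 9 - ((F² + F*F) + 1382) = 9 - ((F² + F²) + 1382) = 9 - (2*F² + 1382) = 9 - (1382 + 2*F²) = 9 + (-1382 - 2*F²) = -1373 - 2*F²)
(1416722 - u(-1306)) - 56*(-21349) = (1416722 - (-1373 - 2*(-1306)²)) - 56*(-21349) = (1416722 - (-1373 - 2*1705636)) - 1*(-1195544) = (1416722 - (-1373 - 3411272)) + 1195544 = (1416722 - 1*(-3412645)) + 1195544 = (1416722 + 3412645) + 1195544 = 4829367 + 1195544 = 6024911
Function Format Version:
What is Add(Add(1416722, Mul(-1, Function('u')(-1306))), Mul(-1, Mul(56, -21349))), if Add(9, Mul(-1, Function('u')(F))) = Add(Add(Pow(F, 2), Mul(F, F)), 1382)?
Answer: 6024911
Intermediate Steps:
Function('u')(F) = Add(-1373, Mul(-2, Pow(F, 2))) (Function('u')(F) = Add(9, Mul(-1, Add(Add(Pow(F, 2), Mul(F, F)), 1382))) = Add(9, Mul(-1, Add(Add(Pow(F, 2), Pow(F, 2)), 1382))) = Add(9, Mul(-1, Add(Mul(2, Pow(F, 2)), 1382))) = Add(9, Mul(-1, Add(1382, Mul(2, Pow(F, 2))))) = Add(9, Add(-1382, Mul(-2, Pow(F, 2)))) = Add(-1373, Mul(-2, Pow(F, 2))))
Add(Add(1416722, Mul(-1, Function('u')(-1306))), Mul(-1, Mul(56, -21349))) = Add(Add(1416722, Mul(-1, Add(-1373, Mul(-2, Pow(-1306, 2))))), Mul(-1, Mul(56, -21349))) = Add(Add(1416722, Mul(-1, Add(-1373, Mul(-2, 1705636)))), Mul(-1, -1195544)) = Add(Add(1416722, Mul(-1, Add(-1373, -3411272))), 1195544) = Add(Add(1416722, Mul(-1, -3412645)), 1195544) = Add(Add(1416722, 3412645), 1195544) = Add(4829367, 1195544) = 6024911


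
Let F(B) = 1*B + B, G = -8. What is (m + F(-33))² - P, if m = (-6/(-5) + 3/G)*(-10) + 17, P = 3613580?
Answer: -57764839/16 ≈ -3.6103e+6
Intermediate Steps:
F(B) = 2*B (F(B) = B + B = 2*B)
m = 35/4 (m = (-6/(-5) + 3/(-8))*(-10) + 17 = (-6*(-⅕) + 3*(-⅛))*(-10) + 17 = (6/5 - 3/8)*(-10) + 17 = (33/40)*(-10) + 17 = -33/4 + 17 = 35/4 ≈ 8.7500)
(m + F(-33))² - P = (35/4 + 2*(-33))² - 1*3613580 = (35/4 - 66)² - 3613580 = (-229/4)² - 3613580 = 52441/16 - 3613580 = -57764839/16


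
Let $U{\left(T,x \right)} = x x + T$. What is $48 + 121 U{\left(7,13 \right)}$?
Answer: $21344$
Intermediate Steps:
$U{\left(T,x \right)} = T + x^{2}$ ($U{\left(T,x \right)} = x^{2} + T = T + x^{2}$)
$48 + 121 U{\left(7,13 \right)} = 48 + 121 \left(7 + 13^{2}\right) = 48 + 121 \left(7 + 169\right) = 48 + 121 \cdot 176 = 48 + 21296 = 21344$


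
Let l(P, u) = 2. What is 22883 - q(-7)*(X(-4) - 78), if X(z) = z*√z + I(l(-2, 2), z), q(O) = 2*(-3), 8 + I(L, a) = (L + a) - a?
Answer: 22379 - 48*I ≈ 22379.0 - 48.0*I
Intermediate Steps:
I(L, a) = -8 + L (I(L, a) = -8 + ((L + a) - a) = -8 + L)
q(O) = -6
X(z) = -6 + z^(3/2) (X(z) = z*√z + (-8 + 2) = z^(3/2) - 6 = -6 + z^(3/2))
22883 - q(-7)*(X(-4) - 78) = 22883 - (-6)*((-6 + (-4)^(3/2)) - 78) = 22883 - (-6)*((-6 - 8*I) - 78) = 22883 - (-6)*(-84 - 8*I) = 22883 - (504 + 48*I) = 22883 + (-504 - 48*I) = 22379 - 48*I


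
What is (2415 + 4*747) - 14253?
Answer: -8850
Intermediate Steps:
(2415 + 4*747) - 14253 = (2415 + 2988) - 14253 = 5403 - 14253 = -8850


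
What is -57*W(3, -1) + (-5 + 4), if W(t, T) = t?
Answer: -172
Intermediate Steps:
-57*W(3, -1) + (-5 + 4) = -57*3 + (-5 + 4) = -171 - 1 = -172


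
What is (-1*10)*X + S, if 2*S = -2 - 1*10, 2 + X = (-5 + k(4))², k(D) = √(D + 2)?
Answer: -296 + 100*√6 ≈ -51.051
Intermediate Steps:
k(D) = √(2 + D)
X = -2 + (-5 + √6)² (X = -2 + (-5 + √(2 + 4))² = -2 + (-5 + √6)² ≈ 4.5051)
S = -6 (S = (-2 - 1*10)/2 = (-2 - 10)/2 = (½)*(-12) = -6)
(-1*10)*X + S = (-1*10)*(29 - 10*√6) - 6 = -10*(29 - 10*√6) - 6 = (-290 + 100*√6) - 6 = -296 + 100*√6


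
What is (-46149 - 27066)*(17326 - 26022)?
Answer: 636677640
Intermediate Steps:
(-46149 - 27066)*(17326 - 26022) = -73215*(-8696) = 636677640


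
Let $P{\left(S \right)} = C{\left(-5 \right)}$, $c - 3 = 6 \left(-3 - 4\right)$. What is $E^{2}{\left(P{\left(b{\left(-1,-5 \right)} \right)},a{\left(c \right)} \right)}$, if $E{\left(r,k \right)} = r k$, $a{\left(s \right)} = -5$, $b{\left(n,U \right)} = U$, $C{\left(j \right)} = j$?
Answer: $625$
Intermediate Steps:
$c = -39$ ($c = 3 + 6 \left(-3 - 4\right) = 3 + 6 \left(-7\right) = 3 - 42 = -39$)
$P{\left(S \right)} = -5$
$E{\left(r,k \right)} = k r$
$E^{2}{\left(P{\left(b{\left(-1,-5 \right)} \right)},a{\left(c \right)} \right)} = \left(\left(-5\right) \left(-5\right)\right)^{2} = 25^{2} = 625$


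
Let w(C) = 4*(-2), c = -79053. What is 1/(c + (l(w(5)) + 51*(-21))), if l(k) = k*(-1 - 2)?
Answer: -1/80100 ≈ -1.2484e-5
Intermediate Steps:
w(C) = -8
l(k) = -3*k (l(k) = k*(-3) = -3*k)
1/(c + (l(w(5)) + 51*(-21))) = 1/(-79053 + (-3*(-8) + 51*(-21))) = 1/(-79053 + (24 - 1071)) = 1/(-79053 - 1047) = 1/(-80100) = -1/80100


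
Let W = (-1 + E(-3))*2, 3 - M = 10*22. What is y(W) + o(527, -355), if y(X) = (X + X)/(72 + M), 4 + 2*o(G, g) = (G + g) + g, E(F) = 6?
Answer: -5431/58 ≈ -93.638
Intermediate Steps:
M = -217 (M = 3 - 10*22 = 3 - 1*220 = 3 - 220 = -217)
o(G, g) = -2 + g + G/2 (o(G, g) = -2 + ((G + g) + g)/2 = -2 + (G + 2*g)/2 = -2 + (g + G/2) = -2 + g + G/2)
W = 10 (W = (-1 + 6)*2 = 5*2 = 10)
y(X) = -2*X/145 (y(X) = (X + X)/(72 - 217) = (2*X)/(-145) = (2*X)*(-1/145) = -2*X/145)
y(W) + o(527, -355) = -2/145*10 + (-2 - 355 + (½)*527) = -4/29 + (-2 - 355 + 527/2) = -4/29 - 187/2 = -5431/58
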